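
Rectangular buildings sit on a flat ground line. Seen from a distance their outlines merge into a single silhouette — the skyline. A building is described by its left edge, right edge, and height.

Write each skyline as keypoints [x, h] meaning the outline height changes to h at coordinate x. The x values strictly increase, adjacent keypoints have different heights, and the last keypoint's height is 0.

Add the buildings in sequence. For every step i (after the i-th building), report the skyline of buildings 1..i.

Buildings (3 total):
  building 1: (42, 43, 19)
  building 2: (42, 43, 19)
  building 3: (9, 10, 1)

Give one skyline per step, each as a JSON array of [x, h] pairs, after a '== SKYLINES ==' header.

== SKYLINES ==
[[42,19],[43,0]]
[[42,19],[43,0]]
[[9,1],[10,0],[42,19],[43,0]]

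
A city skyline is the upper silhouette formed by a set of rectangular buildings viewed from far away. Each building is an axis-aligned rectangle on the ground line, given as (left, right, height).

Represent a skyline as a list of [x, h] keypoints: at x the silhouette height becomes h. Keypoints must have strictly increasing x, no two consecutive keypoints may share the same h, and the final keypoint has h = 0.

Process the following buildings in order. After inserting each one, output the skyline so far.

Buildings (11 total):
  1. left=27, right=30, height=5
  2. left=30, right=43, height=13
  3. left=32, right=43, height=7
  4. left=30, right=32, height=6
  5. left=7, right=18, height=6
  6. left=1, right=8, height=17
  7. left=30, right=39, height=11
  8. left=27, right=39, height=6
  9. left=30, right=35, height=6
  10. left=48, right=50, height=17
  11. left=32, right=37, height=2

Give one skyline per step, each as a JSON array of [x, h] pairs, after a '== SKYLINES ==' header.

== SKYLINES ==
[[27,5],[30,0]]
[[27,5],[30,13],[43,0]]
[[27,5],[30,13],[43,0]]
[[27,5],[30,13],[43,0]]
[[7,6],[18,0],[27,5],[30,13],[43,0]]
[[1,17],[8,6],[18,0],[27,5],[30,13],[43,0]]
[[1,17],[8,6],[18,0],[27,5],[30,13],[43,0]]
[[1,17],[8,6],[18,0],[27,6],[30,13],[43,0]]
[[1,17],[8,6],[18,0],[27,6],[30,13],[43,0]]
[[1,17],[8,6],[18,0],[27,6],[30,13],[43,0],[48,17],[50,0]]
[[1,17],[8,6],[18,0],[27,6],[30,13],[43,0],[48,17],[50,0]]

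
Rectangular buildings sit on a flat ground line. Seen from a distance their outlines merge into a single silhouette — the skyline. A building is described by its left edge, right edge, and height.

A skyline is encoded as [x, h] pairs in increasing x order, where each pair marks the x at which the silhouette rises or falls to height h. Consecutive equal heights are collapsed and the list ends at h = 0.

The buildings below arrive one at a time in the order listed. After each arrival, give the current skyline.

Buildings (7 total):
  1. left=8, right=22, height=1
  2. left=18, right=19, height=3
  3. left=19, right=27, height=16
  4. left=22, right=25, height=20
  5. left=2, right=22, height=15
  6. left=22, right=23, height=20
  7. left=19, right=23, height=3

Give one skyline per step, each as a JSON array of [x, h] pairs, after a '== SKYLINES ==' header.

== SKYLINES ==
[[8,1],[22,0]]
[[8,1],[18,3],[19,1],[22,0]]
[[8,1],[18,3],[19,16],[27,0]]
[[8,1],[18,3],[19,16],[22,20],[25,16],[27,0]]
[[2,15],[19,16],[22,20],[25,16],[27,0]]
[[2,15],[19,16],[22,20],[25,16],[27,0]]
[[2,15],[19,16],[22,20],[25,16],[27,0]]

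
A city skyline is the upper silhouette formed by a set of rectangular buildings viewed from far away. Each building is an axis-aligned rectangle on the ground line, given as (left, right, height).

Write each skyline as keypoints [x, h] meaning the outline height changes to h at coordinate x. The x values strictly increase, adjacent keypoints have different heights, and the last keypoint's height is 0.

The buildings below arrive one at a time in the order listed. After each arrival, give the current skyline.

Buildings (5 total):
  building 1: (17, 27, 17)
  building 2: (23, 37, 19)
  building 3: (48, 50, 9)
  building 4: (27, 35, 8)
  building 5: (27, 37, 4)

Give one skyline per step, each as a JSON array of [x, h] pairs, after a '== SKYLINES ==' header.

== SKYLINES ==
[[17,17],[27,0]]
[[17,17],[23,19],[37,0]]
[[17,17],[23,19],[37,0],[48,9],[50,0]]
[[17,17],[23,19],[37,0],[48,9],[50,0]]
[[17,17],[23,19],[37,0],[48,9],[50,0]]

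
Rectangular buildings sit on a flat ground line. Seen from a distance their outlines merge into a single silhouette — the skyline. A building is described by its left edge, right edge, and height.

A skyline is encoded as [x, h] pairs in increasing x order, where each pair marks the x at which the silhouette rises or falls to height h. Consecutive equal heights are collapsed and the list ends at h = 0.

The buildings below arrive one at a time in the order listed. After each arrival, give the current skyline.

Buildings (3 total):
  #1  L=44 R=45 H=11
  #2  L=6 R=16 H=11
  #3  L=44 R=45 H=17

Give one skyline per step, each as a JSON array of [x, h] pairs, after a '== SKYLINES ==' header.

== SKYLINES ==
[[44,11],[45,0]]
[[6,11],[16,0],[44,11],[45,0]]
[[6,11],[16,0],[44,17],[45,0]]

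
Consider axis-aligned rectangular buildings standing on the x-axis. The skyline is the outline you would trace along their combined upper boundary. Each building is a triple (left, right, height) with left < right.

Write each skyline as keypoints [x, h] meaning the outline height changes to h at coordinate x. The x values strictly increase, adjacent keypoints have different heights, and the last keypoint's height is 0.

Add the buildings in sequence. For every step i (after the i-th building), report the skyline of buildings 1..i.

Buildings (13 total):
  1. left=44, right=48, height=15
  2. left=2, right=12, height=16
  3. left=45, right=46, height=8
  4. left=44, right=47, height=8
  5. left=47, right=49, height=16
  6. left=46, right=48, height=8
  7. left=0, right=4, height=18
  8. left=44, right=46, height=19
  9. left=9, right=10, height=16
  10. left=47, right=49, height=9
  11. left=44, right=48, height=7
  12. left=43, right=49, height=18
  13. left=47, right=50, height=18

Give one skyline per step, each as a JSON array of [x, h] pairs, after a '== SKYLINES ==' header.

== SKYLINES ==
[[44,15],[48,0]]
[[2,16],[12,0],[44,15],[48,0]]
[[2,16],[12,0],[44,15],[48,0]]
[[2,16],[12,0],[44,15],[48,0]]
[[2,16],[12,0],[44,15],[47,16],[49,0]]
[[2,16],[12,0],[44,15],[47,16],[49,0]]
[[0,18],[4,16],[12,0],[44,15],[47,16],[49,0]]
[[0,18],[4,16],[12,0],[44,19],[46,15],[47,16],[49,0]]
[[0,18],[4,16],[12,0],[44,19],[46,15],[47,16],[49,0]]
[[0,18],[4,16],[12,0],[44,19],[46,15],[47,16],[49,0]]
[[0,18],[4,16],[12,0],[44,19],[46,15],[47,16],[49,0]]
[[0,18],[4,16],[12,0],[43,18],[44,19],[46,18],[49,0]]
[[0,18],[4,16],[12,0],[43,18],[44,19],[46,18],[50,0]]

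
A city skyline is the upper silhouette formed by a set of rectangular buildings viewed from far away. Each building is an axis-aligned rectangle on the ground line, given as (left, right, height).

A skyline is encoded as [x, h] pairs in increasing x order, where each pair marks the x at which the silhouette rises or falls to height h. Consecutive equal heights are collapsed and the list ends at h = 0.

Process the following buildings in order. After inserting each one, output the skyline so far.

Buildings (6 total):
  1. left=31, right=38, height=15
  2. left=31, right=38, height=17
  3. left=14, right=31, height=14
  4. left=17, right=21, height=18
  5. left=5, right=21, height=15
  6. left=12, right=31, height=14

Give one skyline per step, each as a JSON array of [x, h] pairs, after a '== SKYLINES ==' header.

== SKYLINES ==
[[31,15],[38,0]]
[[31,17],[38,0]]
[[14,14],[31,17],[38,0]]
[[14,14],[17,18],[21,14],[31,17],[38,0]]
[[5,15],[17,18],[21,14],[31,17],[38,0]]
[[5,15],[17,18],[21,14],[31,17],[38,0]]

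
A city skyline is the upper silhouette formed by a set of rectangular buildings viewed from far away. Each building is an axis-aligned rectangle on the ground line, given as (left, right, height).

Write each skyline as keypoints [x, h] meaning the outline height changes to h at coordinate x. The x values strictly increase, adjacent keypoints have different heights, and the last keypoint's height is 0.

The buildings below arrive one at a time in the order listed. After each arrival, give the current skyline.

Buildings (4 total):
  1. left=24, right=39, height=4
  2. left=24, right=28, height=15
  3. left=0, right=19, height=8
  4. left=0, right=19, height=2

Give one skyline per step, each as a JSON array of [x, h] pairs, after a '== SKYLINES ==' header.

== SKYLINES ==
[[24,4],[39,0]]
[[24,15],[28,4],[39,0]]
[[0,8],[19,0],[24,15],[28,4],[39,0]]
[[0,8],[19,0],[24,15],[28,4],[39,0]]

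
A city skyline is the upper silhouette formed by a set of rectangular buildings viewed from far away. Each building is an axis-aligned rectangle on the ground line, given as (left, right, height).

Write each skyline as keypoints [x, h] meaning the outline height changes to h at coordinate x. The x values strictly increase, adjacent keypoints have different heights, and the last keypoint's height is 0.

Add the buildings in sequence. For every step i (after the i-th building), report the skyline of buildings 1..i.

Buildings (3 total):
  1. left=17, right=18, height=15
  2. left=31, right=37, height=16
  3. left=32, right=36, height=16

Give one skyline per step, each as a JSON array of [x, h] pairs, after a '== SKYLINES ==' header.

== SKYLINES ==
[[17,15],[18,0]]
[[17,15],[18,0],[31,16],[37,0]]
[[17,15],[18,0],[31,16],[37,0]]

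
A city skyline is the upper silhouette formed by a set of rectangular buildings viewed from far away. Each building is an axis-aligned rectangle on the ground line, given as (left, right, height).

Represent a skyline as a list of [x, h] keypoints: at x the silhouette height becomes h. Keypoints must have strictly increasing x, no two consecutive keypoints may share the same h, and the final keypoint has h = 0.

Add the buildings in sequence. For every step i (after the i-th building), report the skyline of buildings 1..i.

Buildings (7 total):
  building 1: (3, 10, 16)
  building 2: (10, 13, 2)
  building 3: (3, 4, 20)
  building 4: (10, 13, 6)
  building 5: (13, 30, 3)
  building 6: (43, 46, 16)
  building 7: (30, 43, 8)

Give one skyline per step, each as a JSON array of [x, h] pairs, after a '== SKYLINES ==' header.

== SKYLINES ==
[[3,16],[10,0]]
[[3,16],[10,2],[13,0]]
[[3,20],[4,16],[10,2],[13,0]]
[[3,20],[4,16],[10,6],[13,0]]
[[3,20],[4,16],[10,6],[13,3],[30,0]]
[[3,20],[4,16],[10,6],[13,3],[30,0],[43,16],[46,0]]
[[3,20],[4,16],[10,6],[13,3],[30,8],[43,16],[46,0]]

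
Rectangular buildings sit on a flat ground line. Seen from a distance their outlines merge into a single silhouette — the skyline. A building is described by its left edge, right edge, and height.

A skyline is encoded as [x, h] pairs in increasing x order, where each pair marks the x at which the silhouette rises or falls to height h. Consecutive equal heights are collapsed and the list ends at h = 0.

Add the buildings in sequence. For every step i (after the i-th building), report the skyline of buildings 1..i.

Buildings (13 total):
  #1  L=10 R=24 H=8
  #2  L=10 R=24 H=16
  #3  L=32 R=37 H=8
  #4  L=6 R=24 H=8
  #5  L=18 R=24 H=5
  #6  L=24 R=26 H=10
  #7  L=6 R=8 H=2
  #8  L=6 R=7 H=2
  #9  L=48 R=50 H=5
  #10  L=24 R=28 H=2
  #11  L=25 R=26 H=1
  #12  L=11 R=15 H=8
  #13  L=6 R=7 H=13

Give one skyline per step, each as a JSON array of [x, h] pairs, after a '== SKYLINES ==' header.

== SKYLINES ==
[[10,8],[24,0]]
[[10,16],[24,0]]
[[10,16],[24,0],[32,8],[37,0]]
[[6,8],[10,16],[24,0],[32,8],[37,0]]
[[6,8],[10,16],[24,0],[32,8],[37,0]]
[[6,8],[10,16],[24,10],[26,0],[32,8],[37,0]]
[[6,8],[10,16],[24,10],[26,0],[32,8],[37,0]]
[[6,8],[10,16],[24,10],[26,0],[32,8],[37,0]]
[[6,8],[10,16],[24,10],[26,0],[32,8],[37,0],[48,5],[50,0]]
[[6,8],[10,16],[24,10],[26,2],[28,0],[32,8],[37,0],[48,5],[50,0]]
[[6,8],[10,16],[24,10],[26,2],[28,0],[32,8],[37,0],[48,5],[50,0]]
[[6,8],[10,16],[24,10],[26,2],[28,0],[32,8],[37,0],[48,5],[50,0]]
[[6,13],[7,8],[10,16],[24,10],[26,2],[28,0],[32,8],[37,0],[48,5],[50,0]]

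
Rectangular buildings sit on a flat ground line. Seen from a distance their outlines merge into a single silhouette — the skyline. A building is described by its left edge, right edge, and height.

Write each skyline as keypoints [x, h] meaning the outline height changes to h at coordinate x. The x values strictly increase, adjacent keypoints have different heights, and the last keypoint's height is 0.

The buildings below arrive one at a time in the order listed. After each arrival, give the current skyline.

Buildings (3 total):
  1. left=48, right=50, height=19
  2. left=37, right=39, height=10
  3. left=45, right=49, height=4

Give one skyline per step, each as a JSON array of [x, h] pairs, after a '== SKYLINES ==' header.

== SKYLINES ==
[[48,19],[50,0]]
[[37,10],[39,0],[48,19],[50,0]]
[[37,10],[39,0],[45,4],[48,19],[50,0]]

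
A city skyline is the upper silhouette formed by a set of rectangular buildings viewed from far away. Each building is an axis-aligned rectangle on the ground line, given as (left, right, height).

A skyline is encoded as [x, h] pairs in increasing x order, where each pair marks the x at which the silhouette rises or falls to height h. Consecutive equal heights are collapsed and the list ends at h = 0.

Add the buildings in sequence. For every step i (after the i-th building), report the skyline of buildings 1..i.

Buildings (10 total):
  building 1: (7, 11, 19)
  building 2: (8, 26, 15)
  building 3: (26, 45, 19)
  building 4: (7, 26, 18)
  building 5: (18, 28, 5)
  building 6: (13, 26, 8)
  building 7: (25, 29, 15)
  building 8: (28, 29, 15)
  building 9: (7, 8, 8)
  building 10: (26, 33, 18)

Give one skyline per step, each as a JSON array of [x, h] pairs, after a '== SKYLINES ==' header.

== SKYLINES ==
[[7,19],[11,0]]
[[7,19],[11,15],[26,0]]
[[7,19],[11,15],[26,19],[45,0]]
[[7,19],[11,18],[26,19],[45,0]]
[[7,19],[11,18],[26,19],[45,0]]
[[7,19],[11,18],[26,19],[45,0]]
[[7,19],[11,18],[26,19],[45,0]]
[[7,19],[11,18],[26,19],[45,0]]
[[7,19],[11,18],[26,19],[45,0]]
[[7,19],[11,18],[26,19],[45,0]]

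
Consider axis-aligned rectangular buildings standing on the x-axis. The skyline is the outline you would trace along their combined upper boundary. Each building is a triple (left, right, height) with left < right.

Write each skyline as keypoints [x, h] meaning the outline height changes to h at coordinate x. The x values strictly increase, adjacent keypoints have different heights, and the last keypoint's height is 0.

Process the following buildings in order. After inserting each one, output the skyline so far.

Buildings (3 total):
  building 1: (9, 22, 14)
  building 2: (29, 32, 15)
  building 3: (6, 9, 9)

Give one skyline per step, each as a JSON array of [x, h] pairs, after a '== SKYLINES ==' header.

== SKYLINES ==
[[9,14],[22,0]]
[[9,14],[22,0],[29,15],[32,0]]
[[6,9],[9,14],[22,0],[29,15],[32,0]]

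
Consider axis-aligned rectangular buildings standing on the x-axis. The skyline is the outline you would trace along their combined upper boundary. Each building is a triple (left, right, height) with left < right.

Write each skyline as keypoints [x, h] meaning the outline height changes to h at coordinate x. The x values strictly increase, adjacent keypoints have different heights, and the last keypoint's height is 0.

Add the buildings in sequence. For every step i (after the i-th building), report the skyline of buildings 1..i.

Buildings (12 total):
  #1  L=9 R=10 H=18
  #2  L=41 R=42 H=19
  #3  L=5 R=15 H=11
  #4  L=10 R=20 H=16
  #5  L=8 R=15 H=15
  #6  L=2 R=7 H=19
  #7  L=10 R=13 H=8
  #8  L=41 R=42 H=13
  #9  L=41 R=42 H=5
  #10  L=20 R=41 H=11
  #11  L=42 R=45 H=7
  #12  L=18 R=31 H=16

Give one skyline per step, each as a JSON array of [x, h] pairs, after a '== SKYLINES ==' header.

== SKYLINES ==
[[9,18],[10,0]]
[[9,18],[10,0],[41,19],[42,0]]
[[5,11],[9,18],[10,11],[15,0],[41,19],[42,0]]
[[5,11],[9,18],[10,16],[20,0],[41,19],[42,0]]
[[5,11],[8,15],[9,18],[10,16],[20,0],[41,19],[42,0]]
[[2,19],[7,11],[8,15],[9,18],[10,16],[20,0],[41,19],[42,0]]
[[2,19],[7,11],[8,15],[9,18],[10,16],[20,0],[41,19],[42,0]]
[[2,19],[7,11],[8,15],[9,18],[10,16],[20,0],[41,19],[42,0]]
[[2,19],[7,11],[8,15],[9,18],[10,16],[20,0],[41,19],[42,0]]
[[2,19],[7,11],[8,15],[9,18],[10,16],[20,11],[41,19],[42,0]]
[[2,19],[7,11],[8,15],[9,18],[10,16],[20,11],[41,19],[42,7],[45,0]]
[[2,19],[7,11],[8,15],[9,18],[10,16],[31,11],[41,19],[42,7],[45,0]]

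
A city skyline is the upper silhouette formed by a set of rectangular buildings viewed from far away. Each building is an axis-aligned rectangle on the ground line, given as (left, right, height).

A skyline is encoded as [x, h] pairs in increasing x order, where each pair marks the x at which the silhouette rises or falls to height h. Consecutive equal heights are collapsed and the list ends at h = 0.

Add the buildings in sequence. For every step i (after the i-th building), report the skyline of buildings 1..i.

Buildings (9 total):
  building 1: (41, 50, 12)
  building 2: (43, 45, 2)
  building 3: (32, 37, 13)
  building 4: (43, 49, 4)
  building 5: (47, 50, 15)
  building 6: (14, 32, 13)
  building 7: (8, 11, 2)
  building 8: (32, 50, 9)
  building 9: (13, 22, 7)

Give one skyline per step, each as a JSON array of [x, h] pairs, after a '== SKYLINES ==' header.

== SKYLINES ==
[[41,12],[50,0]]
[[41,12],[50,0]]
[[32,13],[37,0],[41,12],[50,0]]
[[32,13],[37,0],[41,12],[50,0]]
[[32,13],[37,0],[41,12],[47,15],[50,0]]
[[14,13],[37,0],[41,12],[47,15],[50,0]]
[[8,2],[11,0],[14,13],[37,0],[41,12],[47,15],[50,0]]
[[8,2],[11,0],[14,13],[37,9],[41,12],[47,15],[50,0]]
[[8,2],[11,0],[13,7],[14,13],[37,9],[41,12],[47,15],[50,0]]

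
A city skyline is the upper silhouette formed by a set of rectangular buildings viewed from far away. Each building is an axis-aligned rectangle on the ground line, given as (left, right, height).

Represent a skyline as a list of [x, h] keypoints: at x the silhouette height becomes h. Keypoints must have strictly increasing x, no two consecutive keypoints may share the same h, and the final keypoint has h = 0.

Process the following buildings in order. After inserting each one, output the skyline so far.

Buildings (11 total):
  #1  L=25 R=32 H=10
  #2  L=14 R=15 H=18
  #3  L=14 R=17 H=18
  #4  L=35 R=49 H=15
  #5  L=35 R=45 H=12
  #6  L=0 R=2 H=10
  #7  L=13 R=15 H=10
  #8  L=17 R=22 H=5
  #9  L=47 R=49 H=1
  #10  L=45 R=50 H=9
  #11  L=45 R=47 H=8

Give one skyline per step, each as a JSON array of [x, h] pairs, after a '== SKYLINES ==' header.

== SKYLINES ==
[[25,10],[32,0]]
[[14,18],[15,0],[25,10],[32,0]]
[[14,18],[17,0],[25,10],[32,0]]
[[14,18],[17,0],[25,10],[32,0],[35,15],[49,0]]
[[14,18],[17,0],[25,10],[32,0],[35,15],[49,0]]
[[0,10],[2,0],[14,18],[17,0],[25,10],[32,0],[35,15],[49,0]]
[[0,10],[2,0],[13,10],[14,18],[17,0],[25,10],[32,0],[35,15],[49,0]]
[[0,10],[2,0],[13,10],[14,18],[17,5],[22,0],[25,10],[32,0],[35,15],[49,0]]
[[0,10],[2,0],[13,10],[14,18],[17,5],[22,0],[25,10],[32,0],[35,15],[49,0]]
[[0,10],[2,0],[13,10],[14,18],[17,5],[22,0],[25,10],[32,0],[35,15],[49,9],[50,0]]
[[0,10],[2,0],[13,10],[14,18],[17,5],[22,0],[25,10],[32,0],[35,15],[49,9],[50,0]]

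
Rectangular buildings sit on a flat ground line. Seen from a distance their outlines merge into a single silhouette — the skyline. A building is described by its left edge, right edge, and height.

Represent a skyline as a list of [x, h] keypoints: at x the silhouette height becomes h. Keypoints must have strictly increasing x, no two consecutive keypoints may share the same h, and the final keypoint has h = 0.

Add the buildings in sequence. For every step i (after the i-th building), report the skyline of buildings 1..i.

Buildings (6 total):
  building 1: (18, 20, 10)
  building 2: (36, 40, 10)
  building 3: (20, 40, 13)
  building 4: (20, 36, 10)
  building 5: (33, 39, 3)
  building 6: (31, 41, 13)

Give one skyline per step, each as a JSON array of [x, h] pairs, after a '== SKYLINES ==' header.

== SKYLINES ==
[[18,10],[20,0]]
[[18,10],[20,0],[36,10],[40,0]]
[[18,10],[20,13],[40,0]]
[[18,10],[20,13],[40,0]]
[[18,10],[20,13],[40,0]]
[[18,10],[20,13],[41,0]]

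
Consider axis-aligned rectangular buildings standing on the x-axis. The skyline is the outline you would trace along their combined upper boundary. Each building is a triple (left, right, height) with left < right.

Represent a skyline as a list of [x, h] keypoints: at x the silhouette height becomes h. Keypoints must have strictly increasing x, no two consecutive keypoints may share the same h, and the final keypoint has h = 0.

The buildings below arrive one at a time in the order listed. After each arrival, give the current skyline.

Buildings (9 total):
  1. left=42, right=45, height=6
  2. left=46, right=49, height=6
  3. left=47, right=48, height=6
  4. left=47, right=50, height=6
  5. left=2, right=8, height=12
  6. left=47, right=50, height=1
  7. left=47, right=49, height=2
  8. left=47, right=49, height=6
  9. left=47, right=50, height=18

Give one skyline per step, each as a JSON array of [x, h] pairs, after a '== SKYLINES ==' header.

== SKYLINES ==
[[42,6],[45,0]]
[[42,6],[45,0],[46,6],[49,0]]
[[42,6],[45,0],[46,6],[49,0]]
[[42,6],[45,0],[46,6],[50,0]]
[[2,12],[8,0],[42,6],[45,0],[46,6],[50,0]]
[[2,12],[8,0],[42,6],[45,0],[46,6],[50,0]]
[[2,12],[8,0],[42,6],[45,0],[46,6],[50,0]]
[[2,12],[8,0],[42,6],[45,0],[46,6],[50,0]]
[[2,12],[8,0],[42,6],[45,0],[46,6],[47,18],[50,0]]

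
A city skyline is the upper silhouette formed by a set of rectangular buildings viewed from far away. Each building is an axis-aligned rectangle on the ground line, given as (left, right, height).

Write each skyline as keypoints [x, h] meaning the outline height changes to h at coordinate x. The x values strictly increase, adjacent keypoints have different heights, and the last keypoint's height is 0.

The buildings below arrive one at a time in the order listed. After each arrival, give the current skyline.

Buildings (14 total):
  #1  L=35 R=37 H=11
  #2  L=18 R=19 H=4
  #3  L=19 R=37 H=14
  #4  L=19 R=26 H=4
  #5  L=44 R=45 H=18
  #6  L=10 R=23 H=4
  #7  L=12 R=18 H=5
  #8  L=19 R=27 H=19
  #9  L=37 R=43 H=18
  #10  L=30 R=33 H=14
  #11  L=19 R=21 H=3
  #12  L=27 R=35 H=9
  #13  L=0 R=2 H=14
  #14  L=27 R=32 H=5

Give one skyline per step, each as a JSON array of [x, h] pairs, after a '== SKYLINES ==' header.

== SKYLINES ==
[[35,11],[37,0]]
[[18,4],[19,0],[35,11],[37,0]]
[[18,4],[19,14],[37,0]]
[[18,4],[19,14],[37,0]]
[[18,4],[19,14],[37,0],[44,18],[45,0]]
[[10,4],[19,14],[37,0],[44,18],[45,0]]
[[10,4],[12,5],[18,4],[19,14],[37,0],[44,18],[45,0]]
[[10,4],[12,5],[18,4],[19,19],[27,14],[37,0],[44,18],[45,0]]
[[10,4],[12,5],[18,4],[19,19],[27,14],[37,18],[43,0],[44,18],[45,0]]
[[10,4],[12,5],[18,4],[19,19],[27,14],[37,18],[43,0],[44,18],[45,0]]
[[10,4],[12,5],[18,4],[19,19],[27,14],[37,18],[43,0],[44,18],[45,0]]
[[10,4],[12,5],[18,4],[19,19],[27,14],[37,18],[43,0],[44,18],[45,0]]
[[0,14],[2,0],[10,4],[12,5],[18,4],[19,19],[27,14],[37,18],[43,0],[44,18],[45,0]]
[[0,14],[2,0],[10,4],[12,5],[18,4],[19,19],[27,14],[37,18],[43,0],[44,18],[45,0]]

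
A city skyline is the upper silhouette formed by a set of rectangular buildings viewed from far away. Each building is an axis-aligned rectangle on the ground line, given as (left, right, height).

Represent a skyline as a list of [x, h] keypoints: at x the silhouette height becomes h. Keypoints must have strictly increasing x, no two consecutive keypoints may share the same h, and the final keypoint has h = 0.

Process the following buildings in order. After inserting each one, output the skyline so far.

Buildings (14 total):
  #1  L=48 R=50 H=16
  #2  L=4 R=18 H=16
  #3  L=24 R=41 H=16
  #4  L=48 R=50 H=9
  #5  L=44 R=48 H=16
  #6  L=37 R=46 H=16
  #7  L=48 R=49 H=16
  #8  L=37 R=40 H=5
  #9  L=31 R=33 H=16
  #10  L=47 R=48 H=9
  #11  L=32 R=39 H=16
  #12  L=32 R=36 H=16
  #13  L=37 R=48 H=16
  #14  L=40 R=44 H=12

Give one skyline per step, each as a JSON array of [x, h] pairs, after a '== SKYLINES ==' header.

== SKYLINES ==
[[48,16],[50,0]]
[[4,16],[18,0],[48,16],[50,0]]
[[4,16],[18,0],[24,16],[41,0],[48,16],[50,0]]
[[4,16],[18,0],[24,16],[41,0],[48,16],[50,0]]
[[4,16],[18,0],[24,16],[41,0],[44,16],[50,0]]
[[4,16],[18,0],[24,16],[50,0]]
[[4,16],[18,0],[24,16],[50,0]]
[[4,16],[18,0],[24,16],[50,0]]
[[4,16],[18,0],[24,16],[50,0]]
[[4,16],[18,0],[24,16],[50,0]]
[[4,16],[18,0],[24,16],[50,0]]
[[4,16],[18,0],[24,16],[50,0]]
[[4,16],[18,0],[24,16],[50,0]]
[[4,16],[18,0],[24,16],[50,0]]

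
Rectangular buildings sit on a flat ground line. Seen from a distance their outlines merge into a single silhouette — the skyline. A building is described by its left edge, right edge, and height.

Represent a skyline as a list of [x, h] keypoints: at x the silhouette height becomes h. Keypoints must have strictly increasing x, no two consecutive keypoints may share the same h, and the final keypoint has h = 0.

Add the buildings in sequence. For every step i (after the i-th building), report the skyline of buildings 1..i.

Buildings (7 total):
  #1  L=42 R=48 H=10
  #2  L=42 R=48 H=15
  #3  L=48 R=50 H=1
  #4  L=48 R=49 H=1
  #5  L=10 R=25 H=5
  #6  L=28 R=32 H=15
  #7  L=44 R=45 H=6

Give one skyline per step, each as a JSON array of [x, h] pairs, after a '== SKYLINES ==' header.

== SKYLINES ==
[[42,10],[48,0]]
[[42,15],[48,0]]
[[42,15],[48,1],[50,0]]
[[42,15],[48,1],[50,0]]
[[10,5],[25,0],[42,15],[48,1],[50,0]]
[[10,5],[25,0],[28,15],[32,0],[42,15],[48,1],[50,0]]
[[10,5],[25,0],[28,15],[32,0],[42,15],[48,1],[50,0]]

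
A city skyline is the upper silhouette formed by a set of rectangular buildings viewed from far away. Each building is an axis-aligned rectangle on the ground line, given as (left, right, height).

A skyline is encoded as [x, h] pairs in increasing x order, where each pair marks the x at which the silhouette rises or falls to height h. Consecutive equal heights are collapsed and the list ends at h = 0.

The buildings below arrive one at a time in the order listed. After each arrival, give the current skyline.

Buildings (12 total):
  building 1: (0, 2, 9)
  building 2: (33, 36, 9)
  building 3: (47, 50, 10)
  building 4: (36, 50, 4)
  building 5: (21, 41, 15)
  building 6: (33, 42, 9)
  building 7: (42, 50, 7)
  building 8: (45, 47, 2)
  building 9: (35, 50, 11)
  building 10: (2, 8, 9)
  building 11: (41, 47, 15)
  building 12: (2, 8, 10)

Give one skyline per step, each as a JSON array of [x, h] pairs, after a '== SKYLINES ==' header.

== SKYLINES ==
[[0,9],[2,0]]
[[0,9],[2,0],[33,9],[36,0]]
[[0,9],[2,0],[33,9],[36,0],[47,10],[50,0]]
[[0,9],[2,0],[33,9],[36,4],[47,10],[50,0]]
[[0,9],[2,0],[21,15],[41,4],[47,10],[50,0]]
[[0,9],[2,0],[21,15],[41,9],[42,4],[47,10],[50,0]]
[[0,9],[2,0],[21,15],[41,9],[42,7],[47,10],[50,0]]
[[0,9],[2,0],[21,15],[41,9],[42,7],[47,10],[50,0]]
[[0,9],[2,0],[21,15],[41,11],[50,0]]
[[0,9],[8,0],[21,15],[41,11],[50,0]]
[[0,9],[8,0],[21,15],[47,11],[50,0]]
[[0,9],[2,10],[8,0],[21,15],[47,11],[50,0]]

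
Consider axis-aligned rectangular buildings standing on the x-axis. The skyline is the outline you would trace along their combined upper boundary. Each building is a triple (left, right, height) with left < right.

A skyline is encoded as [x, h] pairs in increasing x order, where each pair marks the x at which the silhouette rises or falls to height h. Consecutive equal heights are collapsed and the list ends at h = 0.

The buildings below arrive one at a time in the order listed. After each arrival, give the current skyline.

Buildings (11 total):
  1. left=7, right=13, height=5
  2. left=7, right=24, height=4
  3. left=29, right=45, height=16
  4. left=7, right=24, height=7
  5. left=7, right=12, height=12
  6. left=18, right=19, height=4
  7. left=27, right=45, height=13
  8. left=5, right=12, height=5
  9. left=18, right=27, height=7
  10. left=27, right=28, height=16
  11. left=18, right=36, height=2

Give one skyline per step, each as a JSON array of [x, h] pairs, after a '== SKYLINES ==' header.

== SKYLINES ==
[[7,5],[13,0]]
[[7,5],[13,4],[24,0]]
[[7,5],[13,4],[24,0],[29,16],[45,0]]
[[7,7],[24,0],[29,16],[45,0]]
[[7,12],[12,7],[24,0],[29,16],[45,0]]
[[7,12],[12,7],[24,0],[29,16],[45,0]]
[[7,12],[12,7],[24,0],[27,13],[29,16],[45,0]]
[[5,5],[7,12],[12,7],[24,0],[27,13],[29,16],[45,0]]
[[5,5],[7,12],[12,7],[27,13],[29,16],[45,0]]
[[5,5],[7,12],[12,7],[27,16],[28,13],[29,16],[45,0]]
[[5,5],[7,12],[12,7],[27,16],[28,13],[29,16],[45,0]]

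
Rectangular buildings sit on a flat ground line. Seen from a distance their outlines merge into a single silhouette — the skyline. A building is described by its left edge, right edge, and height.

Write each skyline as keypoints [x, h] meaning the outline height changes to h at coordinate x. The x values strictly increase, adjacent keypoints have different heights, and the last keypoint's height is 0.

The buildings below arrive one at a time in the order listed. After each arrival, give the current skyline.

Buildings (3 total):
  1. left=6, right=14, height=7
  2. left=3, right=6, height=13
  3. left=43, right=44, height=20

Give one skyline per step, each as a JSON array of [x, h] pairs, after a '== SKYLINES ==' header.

== SKYLINES ==
[[6,7],[14,0]]
[[3,13],[6,7],[14,0]]
[[3,13],[6,7],[14,0],[43,20],[44,0]]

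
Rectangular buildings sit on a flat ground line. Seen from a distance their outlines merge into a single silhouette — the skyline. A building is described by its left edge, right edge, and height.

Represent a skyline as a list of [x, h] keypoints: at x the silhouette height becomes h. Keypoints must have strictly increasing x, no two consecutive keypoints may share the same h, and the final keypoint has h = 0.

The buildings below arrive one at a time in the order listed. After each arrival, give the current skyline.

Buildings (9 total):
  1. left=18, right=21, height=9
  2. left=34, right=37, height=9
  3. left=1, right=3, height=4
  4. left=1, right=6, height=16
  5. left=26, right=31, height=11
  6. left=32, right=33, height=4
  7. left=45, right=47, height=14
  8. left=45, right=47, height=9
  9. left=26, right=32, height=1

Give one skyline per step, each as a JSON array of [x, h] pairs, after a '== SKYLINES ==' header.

== SKYLINES ==
[[18,9],[21,0]]
[[18,9],[21,0],[34,9],[37,0]]
[[1,4],[3,0],[18,9],[21,0],[34,9],[37,0]]
[[1,16],[6,0],[18,9],[21,0],[34,9],[37,0]]
[[1,16],[6,0],[18,9],[21,0],[26,11],[31,0],[34,9],[37,0]]
[[1,16],[6,0],[18,9],[21,0],[26,11],[31,0],[32,4],[33,0],[34,9],[37,0]]
[[1,16],[6,0],[18,9],[21,0],[26,11],[31,0],[32,4],[33,0],[34,9],[37,0],[45,14],[47,0]]
[[1,16],[6,0],[18,9],[21,0],[26,11],[31,0],[32,4],[33,0],[34,9],[37,0],[45,14],[47,0]]
[[1,16],[6,0],[18,9],[21,0],[26,11],[31,1],[32,4],[33,0],[34,9],[37,0],[45,14],[47,0]]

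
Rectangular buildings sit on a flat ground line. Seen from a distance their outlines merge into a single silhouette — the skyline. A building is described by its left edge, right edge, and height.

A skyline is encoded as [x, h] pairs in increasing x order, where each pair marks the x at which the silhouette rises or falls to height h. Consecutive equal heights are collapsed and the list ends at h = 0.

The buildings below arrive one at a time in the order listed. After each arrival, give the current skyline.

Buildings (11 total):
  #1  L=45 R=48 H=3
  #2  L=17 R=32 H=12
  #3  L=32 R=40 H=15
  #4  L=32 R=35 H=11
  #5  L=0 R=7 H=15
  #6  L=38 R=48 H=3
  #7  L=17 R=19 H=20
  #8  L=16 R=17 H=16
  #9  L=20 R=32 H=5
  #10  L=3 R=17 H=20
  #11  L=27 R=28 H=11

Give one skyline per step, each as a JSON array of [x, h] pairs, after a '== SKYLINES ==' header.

== SKYLINES ==
[[45,3],[48,0]]
[[17,12],[32,0],[45,3],[48,0]]
[[17,12],[32,15],[40,0],[45,3],[48,0]]
[[17,12],[32,15],[40,0],[45,3],[48,0]]
[[0,15],[7,0],[17,12],[32,15],[40,0],[45,3],[48,0]]
[[0,15],[7,0],[17,12],[32,15],[40,3],[48,0]]
[[0,15],[7,0],[17,20],[19,12],[32,15],[40,3],[48,0]]
[[0,15],[7,0],[16,16],[17,20],[19,12],[32,15],[40,3],[48,0]]
[[0,15],[7,0],[16,16],[17,20],[19,12],[32,15],[40,3],[48,0]]
[[0,15],[3,20],[19,12],[32,15],[40,3],[48,0]]
[[0,15],[3,20],[19,12],[32,15],[40,3],[48,0]]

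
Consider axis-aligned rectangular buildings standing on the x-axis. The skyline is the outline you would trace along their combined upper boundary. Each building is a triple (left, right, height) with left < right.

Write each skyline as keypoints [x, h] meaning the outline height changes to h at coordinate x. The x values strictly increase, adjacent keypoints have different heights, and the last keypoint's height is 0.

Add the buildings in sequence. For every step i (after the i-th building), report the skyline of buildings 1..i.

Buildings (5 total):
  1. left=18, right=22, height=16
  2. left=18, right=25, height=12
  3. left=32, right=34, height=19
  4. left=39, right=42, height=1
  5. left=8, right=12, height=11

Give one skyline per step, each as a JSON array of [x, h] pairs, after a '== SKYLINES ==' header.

== SKYLINES ==
[[18,16],[22,0]]
[[18,16],[22,12],[25,0]]
[[18,16],[22,12],[25,0],[32,19],[34,0]]
[[18,16],[22,12],[25,0],[32,19],[34,0],[39,1],[42,0]]
[[8,11],[12,0],[18,16],[22,12],[25,0],[32,19],[34,0],[39,1],[42,0]]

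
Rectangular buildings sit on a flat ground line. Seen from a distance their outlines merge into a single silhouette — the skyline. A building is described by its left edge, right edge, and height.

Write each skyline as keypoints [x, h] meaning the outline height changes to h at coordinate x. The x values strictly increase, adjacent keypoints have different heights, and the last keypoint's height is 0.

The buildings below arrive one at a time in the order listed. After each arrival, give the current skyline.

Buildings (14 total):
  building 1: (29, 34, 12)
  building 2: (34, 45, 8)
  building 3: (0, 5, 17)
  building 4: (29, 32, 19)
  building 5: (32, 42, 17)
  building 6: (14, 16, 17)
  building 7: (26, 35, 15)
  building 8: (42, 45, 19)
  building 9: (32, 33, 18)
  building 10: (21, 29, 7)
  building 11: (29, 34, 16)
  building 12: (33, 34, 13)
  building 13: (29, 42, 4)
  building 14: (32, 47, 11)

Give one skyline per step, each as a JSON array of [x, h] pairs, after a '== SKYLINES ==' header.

== SKYLINES ==
[[29,12],[34,0]]
[[29,12],[34,8],[45,0]]
[[0,17],[5,0],[29,12],[34,8],[45,0]]
[[0,17],[5,0],[29,19],[32,12],[34,8],[45,0]]
[[0,17],[5,0],[29,19],[32,17],[42,8],[45,0]]
[[0,17],[5,0],[14,17],[16,0],[29,19],[32,17],[42,8],[45,0]]
[[0,17],[5,0],[14,17],[16,0],[26,15],[29,19],[32,17],[42,8],[45,0]]
[[0,17],[5,0],[14,17],[16,0],[26,15],[29,19],[32,17],[42,19],[45,0]]
[[0,17],[5,0],[14,17],[16,0],[26,15],[29,19],[32,18],[33,17],[42,19],[45,0]]
[[0,17],[5,0],[14,17],[16,0],[21,7],[26,15],[29,19],[32,18],[33,17],[42,19],[45,0]]
[[0,17],[5,0],[14,17],[16,0],[21,7],[26,15],[29,19],[32,18],[33,17],[42,19],[45,0]]
[[0,17],[5,0],[14,17],[16,0],[21,7],[26,15],[29,19],[32,18],[33,17],[42,19],[45,0]]
[[0,17],[5,0],[14,17],[16,0],[21,7],[26,15],[29,19],[32,18],[33,17],[42,19],[45,0]]
[[0,17],[5,0],[14,17],[16,0],[21,7],[26,15],[29,19],[32,18],[33,17],[42,19],[45,11],[47,0]]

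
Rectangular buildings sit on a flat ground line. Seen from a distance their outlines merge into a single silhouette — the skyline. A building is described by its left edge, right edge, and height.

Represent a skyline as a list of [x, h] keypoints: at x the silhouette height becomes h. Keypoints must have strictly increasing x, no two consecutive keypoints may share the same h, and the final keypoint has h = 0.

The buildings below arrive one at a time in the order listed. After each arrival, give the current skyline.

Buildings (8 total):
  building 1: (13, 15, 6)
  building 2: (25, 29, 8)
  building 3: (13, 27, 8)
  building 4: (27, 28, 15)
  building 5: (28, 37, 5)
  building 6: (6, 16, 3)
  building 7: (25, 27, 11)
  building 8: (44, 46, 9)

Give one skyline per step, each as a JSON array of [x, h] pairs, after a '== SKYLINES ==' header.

== SKYLINES ==
[[13,6],[15,0]]
[[13,6],[15,0],[25,8],[29,0]]
[[13,8],[29,0]]
[[13,8],[27,15],[28,8],[29,0]]
[[13,8],[27,15],[28,8],[29,5],[37,0]]
[[6,3],[13,8],[27,15],[28,8],[29,5],[37,0]]
[[6,3],[13,8],[25,11],[27,15],[28,8],[29,5],[37,0]]
[[6,3],[13,8],[25,11],[27,15],[28,8],[29,5],[37,0],[44,9],[46,0]]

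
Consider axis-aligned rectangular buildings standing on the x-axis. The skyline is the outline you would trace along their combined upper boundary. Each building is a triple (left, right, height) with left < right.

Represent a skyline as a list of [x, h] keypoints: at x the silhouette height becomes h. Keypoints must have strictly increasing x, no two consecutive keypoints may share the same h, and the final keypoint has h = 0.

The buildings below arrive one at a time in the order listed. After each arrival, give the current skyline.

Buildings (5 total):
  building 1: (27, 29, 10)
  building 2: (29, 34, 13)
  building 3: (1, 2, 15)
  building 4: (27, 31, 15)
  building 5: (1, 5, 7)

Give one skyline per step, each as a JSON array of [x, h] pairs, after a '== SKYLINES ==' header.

== SKYLINES ==
[[27,10],[29,0]]
[[27,10],[29,13],[34,0]]
[[1,15],[2,0],[27,10],[29,13],[34,0]]
[[1,15],[2,0],[27,15],[31,13],[34,0]]
[[1,15],[2,7],[5,0],[27,15],[31,13],[34,0]]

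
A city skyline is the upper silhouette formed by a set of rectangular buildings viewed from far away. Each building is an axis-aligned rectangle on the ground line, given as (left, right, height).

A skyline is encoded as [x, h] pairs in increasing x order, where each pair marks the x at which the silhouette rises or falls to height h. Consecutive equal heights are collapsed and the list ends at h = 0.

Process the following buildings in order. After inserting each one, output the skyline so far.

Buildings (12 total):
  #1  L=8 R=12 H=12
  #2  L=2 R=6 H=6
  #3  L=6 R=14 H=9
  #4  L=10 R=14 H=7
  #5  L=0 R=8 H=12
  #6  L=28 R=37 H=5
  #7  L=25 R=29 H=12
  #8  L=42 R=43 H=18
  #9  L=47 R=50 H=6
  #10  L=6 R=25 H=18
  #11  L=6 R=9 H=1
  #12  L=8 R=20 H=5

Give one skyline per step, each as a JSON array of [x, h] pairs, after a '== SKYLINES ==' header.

== SKYLINES ==
[[8,12],[12,0]]
[[2,6],[6,0],[8,12],[12,0]]
[[2,6],[6,9],[8,12],[12,9],[14,0]]
[[2,6],[6,9],[8,12],[12,9],[14,0]]
[[0,12],[12,9],[14,0]]
[[0,12],[12,9],[14,0],[28,5],[37,0]]
[[0,12],[12,9],[14,0],[25,12],[29,5],[37,0]]
[[0,12],[12,9],[14,0],[25,12],[29,5],[37,0],[42,18],[43,0]]
[[0,12],[12,9],[14,0],[25,12],[29,5],[37,0],[42,18],[43,0],[47,6],[50,0]]
[[0,12],[6,18],[25,12],[29,5],[37,0],[42,18],[43,0],[47,6],[50,0]]
[[0,12],[6,18],[25,12],[29,5],[37,0],[42,18],[43,0],[47,6],[50,0]]
[[0,12],[6,18],[25,12],[29,5],[37,0],[42,18],[43,0],[47,6],[50,0]]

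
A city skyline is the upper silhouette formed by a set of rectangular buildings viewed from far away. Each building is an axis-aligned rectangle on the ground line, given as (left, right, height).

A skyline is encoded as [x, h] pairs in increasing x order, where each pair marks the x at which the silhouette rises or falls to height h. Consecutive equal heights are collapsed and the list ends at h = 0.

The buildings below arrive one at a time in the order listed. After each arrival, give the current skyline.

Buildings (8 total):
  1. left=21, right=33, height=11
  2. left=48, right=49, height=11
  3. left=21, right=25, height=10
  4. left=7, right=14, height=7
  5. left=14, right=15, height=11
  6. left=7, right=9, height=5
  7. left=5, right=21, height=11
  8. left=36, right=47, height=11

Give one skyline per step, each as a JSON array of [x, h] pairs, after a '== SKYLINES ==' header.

== SKYLINES ==
[[21,11],[33,0]]
[[21,11],[33,0],[48,11],[49,0]]
[[21,11],[33,0],[48,11],[49,0]]
[[7,7],[14,0],[21,11],[33,0],[48,11],[49,0]]
[[7,7],[14,11],[15,0],[21,11],[33,0],[48,11],[49,0]]
[[7,7],[14,11],[15,0],[21,11],[33,0],[48,11],[49,0]]
[[5,11],[33,0],[48,11],[49,0]]
[[5,11],[33,0],[36,11],[47,0],[48,11],[49,0]]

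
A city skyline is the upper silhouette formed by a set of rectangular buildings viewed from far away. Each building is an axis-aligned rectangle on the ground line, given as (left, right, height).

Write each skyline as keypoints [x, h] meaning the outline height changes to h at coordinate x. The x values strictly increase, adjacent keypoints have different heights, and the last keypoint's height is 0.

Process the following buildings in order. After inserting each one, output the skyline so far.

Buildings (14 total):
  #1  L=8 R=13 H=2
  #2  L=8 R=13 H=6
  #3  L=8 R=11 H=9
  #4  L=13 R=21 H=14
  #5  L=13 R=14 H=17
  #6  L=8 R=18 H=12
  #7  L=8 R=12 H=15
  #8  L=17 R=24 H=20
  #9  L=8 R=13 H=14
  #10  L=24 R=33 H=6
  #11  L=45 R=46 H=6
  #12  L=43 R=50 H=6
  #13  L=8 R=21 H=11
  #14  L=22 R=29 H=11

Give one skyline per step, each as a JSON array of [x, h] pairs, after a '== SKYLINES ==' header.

== SKYLINES ==
[[8,2],[13,0]]
[[8,6],[13,0]]
[[8,9],[11,6],[13,0]]
[[8,9],[11,6],[13,14],[21,0]]
[[8,9],[11,6],[13,17],[14,14],[21,0]]
[[8,12],[13,17],[14,14],[21,0]]
[[8,15],[12,12],[13,17],[14,14],[21,0]]
[[8,15],[12,12],[13,17],[14,14],[17,20],[24,0]]
[[8,15],[12,14],[13,17],[14,14],[17,20],[24,0]]
[[8,15],[12,14],[13,17],[14,14],[17,20],[24,6],[33,0]]
[[8,15],[12,14],[13,17],[14,14],[17,20],[24,6],[33,0],[45,6],[46,0]]
[[8,15],[12,14],[13,17],[14,14],[17,20],[24,6],[33,0],[43,6],[50,0]]
[[8,15],[12,14],[13,17],[14,14],[17,20],[24,6],[33,0],[43,6],[50,0]]
[[8,15],[12,14],[13,17],[14,14],[17,20],[24,11],[29,6],[33,0],[43,6],[50,0]]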